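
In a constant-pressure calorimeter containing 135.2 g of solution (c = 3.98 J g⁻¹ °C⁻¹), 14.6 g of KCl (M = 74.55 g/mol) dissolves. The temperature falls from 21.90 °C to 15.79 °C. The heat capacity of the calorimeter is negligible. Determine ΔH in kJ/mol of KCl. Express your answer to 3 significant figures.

ΔH = 16.8 kJ/mol

|ΔT| = |15.79 − 21.90| = 6.11 °C
|q_surr| = (135.2 × 3.98) × 6.11 = 538.096 × 6.11 = 3288 J
n(KCl) = 14.6 / 74.55 = 0.1958 mol
Temperature fell, so q_rxn = +|q_surr| = 3.288 kJ
ΔH = q_rxn / n = 16.79 kJ/mol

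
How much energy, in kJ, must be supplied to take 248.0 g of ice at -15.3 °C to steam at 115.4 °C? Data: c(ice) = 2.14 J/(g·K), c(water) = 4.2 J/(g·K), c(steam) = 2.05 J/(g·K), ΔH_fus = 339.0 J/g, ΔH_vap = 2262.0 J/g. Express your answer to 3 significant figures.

q1 (heat ice -15.3→0.0 °C): 248.0 × 2.14 × 15.3 = 8120 J
q2 (melt at 0 °C): 248.0 × 339.0 = 84072 J
q3 (heat water 0.0→100.0 °C): 248.0 × 4.2 × 100.0 = 104160 J
q4 (vaporize at 100 °C): 248.0 × 2262.0 = 560976 J
q5 (heat steam 100.0→115.4 °C): 248.0 × 2.05 × 15.4 = 7829 J
Total: 8120 + 84072 + 104160 + 560976 + 7829 = 765157 J = 765 kJ

q = 765 kJ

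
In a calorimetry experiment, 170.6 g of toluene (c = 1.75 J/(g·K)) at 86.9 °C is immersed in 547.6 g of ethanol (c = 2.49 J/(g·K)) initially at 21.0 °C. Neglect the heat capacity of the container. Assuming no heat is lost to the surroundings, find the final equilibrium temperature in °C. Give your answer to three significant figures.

T_f = 32.8 °C

Heat lost by toluene = heat gained by ethanol.
(170.6)(1.75)(86.9 − T) = (547.6)(2.49)(T − 21.0)
298.55 (86.9 − T) = 1363.524 (T − 21.0)
25944 − 298.55 T = 1363.524 T − 28634
54578 = 1662.074 T
T = 32.84 °C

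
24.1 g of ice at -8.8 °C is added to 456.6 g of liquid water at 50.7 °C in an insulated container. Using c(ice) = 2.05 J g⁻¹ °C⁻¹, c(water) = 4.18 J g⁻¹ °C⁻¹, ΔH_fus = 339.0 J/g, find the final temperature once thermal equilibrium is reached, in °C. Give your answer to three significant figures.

T_f = 43.9 °C

Heat to bring ice to 0 °C and melt it: q₁ = 24.1×2.05×8.8 + 24.1×339.0 = 8604.7 J
Heat the water can supply cooling to 0 °C: 456.6×4.18×50.7 = 96765.4 J > q₁, so all ice melts.
Energy balance: 456.6×4.18×(50.7 − T) = 8604.7 + 24.1×4.18×(T − 0)
1908.588(50.7 − T) = 8604.7 + 100.738 T
96765.4 − 8604.7 = 2009.326 T
T = 88160.7 / 2009.326 = 43.88 °C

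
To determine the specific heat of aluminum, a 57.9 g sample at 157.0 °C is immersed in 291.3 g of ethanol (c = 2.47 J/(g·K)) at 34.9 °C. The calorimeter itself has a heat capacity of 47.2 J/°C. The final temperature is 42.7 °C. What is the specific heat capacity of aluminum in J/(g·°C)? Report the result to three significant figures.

q_gained = (291.3 × 2.47 + 47.2) × (42.7 − 34.9) = 5980 J
q_lost = 57.9 × c × (157.0 − 42.7) = 6617.97 c
Set equal: c = 5980 / 6617.97 = 0.904 J/(g·°C)

c = 0.904 J/(g·°C)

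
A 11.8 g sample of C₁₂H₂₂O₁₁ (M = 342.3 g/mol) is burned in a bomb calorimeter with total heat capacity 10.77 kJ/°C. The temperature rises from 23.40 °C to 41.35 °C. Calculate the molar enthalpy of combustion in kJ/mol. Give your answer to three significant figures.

ΔT = 41.35 − 23.40 = 17.95 °C
q_cal = C_cal × ΔT = 10.77 × 17.95 = 193.3215 kJ
n = 11.8 / 342.3 = 0.03447 mol
q_rxn = −q_cal = -193.3215 kJ
ΔH = -193.3215 / 0.03447 = -5608 kJ/mol

ΔH = -5610 kJ/mol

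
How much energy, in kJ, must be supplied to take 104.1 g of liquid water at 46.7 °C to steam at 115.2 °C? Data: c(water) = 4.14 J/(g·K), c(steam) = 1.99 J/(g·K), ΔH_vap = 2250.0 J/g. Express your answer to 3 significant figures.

q = 260 kJ

q1 (heat water 46.7→100.0 °C): 104.1 × 4.14 × 53.3 = 22971 J
q2 (vaporize at 100 °C): 104.1 × 2250.0 = 234225 J
q3 (heat steam 100.0→115.2 °C): 104.1 × 1.99 × 15.2 = 3149 J
Total: 22971 + 234225 + 3149 = 260345 J = 260 kJ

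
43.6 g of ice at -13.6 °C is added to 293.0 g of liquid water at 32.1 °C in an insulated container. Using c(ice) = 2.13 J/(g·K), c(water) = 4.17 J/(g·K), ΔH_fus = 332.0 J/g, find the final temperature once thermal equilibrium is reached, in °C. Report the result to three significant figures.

Heat to bring ice to 0 °C and melt it: q₁ = 43.6×2.13×13.6 + 43.6×332.0 = 15738 J
Heat the water can supply cooling to 0 °C: 293.0×4.17×32.1 = 39220.1 J > q₁, so all ice melts.
Energy balance: 293.0×4.17×(32.1 − T) = 15738 + 43.6×4.17×(T − 0)
1221.81(32.1 − T) = 15738 + 181.812 T
39220.1 − 15738 = 1403.622 T
T = 23482.1 / 1403.622 = 16.73 °C

T_f = 16.7 °C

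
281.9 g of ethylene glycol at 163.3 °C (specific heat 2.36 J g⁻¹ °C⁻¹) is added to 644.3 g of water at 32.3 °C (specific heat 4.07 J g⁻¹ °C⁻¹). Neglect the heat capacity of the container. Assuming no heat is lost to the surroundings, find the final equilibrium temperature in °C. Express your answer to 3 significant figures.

T_f = 58.8 °C

Heat lost by ethylene glycol = heat gained by water.
(281.9)(2.36)(163.3 − T) = (644.3)(4.07)(T − 32.3)
665.284 (163.3 − T) = 2622.301 (T − 32.3)
108640 − 665.284 T = 2622.301 T − 84700
193340 = 3287.585 T
T = 58.81 °C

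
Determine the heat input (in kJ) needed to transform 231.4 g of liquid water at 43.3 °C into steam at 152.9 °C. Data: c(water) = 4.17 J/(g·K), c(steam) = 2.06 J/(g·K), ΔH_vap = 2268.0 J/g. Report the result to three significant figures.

q1 (heat water 43.3→100.0 °C): 231.4 × 4.17 × 56.7 = 54712 J
q2 (vaporize at 100 °C): 231.4 × 2268.0 = 524815 J
q3 (heat steam 100.0→152.9 °C): 231.4 × 2.06 × 52.9 = 25217 J
Total: 54712 + 524815 + 25217 = 604744 J = 605 kJ

q = 605 kJ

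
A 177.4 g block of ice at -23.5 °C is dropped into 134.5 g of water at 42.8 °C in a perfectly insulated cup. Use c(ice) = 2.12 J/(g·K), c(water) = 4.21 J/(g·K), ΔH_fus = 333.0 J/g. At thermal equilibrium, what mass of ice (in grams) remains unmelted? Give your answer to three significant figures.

m_ice remaining = 131 g

Heat to warm all ice to 0 °C: 177.4×2.12×23.5 = 8838.1 J
Heat released by water cooling to 0 °C: 134.5×4.21×42.8 = 24235 J
24235 J < 8838.1 + 177.4×333.0 = 67912.3 J, so not all ice melts; final T = 0 °C.
Heat left for melting: 24235 − 8838.1 = 15396.9 J
Mass melted = 15396.9 / 333.0 = 46.24 g
Ice remaining = 177.4 − 46.24 = 131.16 g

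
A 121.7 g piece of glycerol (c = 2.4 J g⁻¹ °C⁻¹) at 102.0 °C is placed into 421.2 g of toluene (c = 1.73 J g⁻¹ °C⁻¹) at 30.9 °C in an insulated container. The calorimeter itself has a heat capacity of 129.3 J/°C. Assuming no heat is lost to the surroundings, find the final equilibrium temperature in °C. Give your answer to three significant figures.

Heat lost by glycerol = heat gained by toluene + calorimeter.
(121.7)(2.4)(102.0 − T) = [(421.2)(1.73) + 129.3](T − 30.9)
292.08 (102.0 − T) = 857.976 (T − 30.9)
29792 − 292.08 T = 857.976 T − 26511
56303 = 1150.056 T
T = 48.96 °C

T_f = 49.0 °C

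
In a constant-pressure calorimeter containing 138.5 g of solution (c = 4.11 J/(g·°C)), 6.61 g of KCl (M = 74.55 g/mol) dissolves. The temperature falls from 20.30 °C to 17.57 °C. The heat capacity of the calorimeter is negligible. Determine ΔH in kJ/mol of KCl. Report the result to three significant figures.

ΔH = 17.5 kJ/mol

|ΔT| = |17.57 − 20.30| = 2.73 °C
|q_surr| = (138.5 × 4.11) × 2.73 = 569.235 × 2.73 = 1554 J
n(KCl) = 6.61 / 74.55 = 0.08867 mol
Temperature fell, so q_rxn = +|q_surr| = 1.554 kJ
ΔH = q_rxn / n = 17.53 kJ/mol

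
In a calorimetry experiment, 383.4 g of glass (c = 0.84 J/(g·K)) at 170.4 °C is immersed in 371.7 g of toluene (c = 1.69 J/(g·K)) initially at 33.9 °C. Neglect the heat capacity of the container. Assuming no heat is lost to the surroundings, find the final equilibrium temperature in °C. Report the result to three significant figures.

Heat lost by glass = heat gained by toluene.
(383.4)(0.84)(170.4 − T) = (371.7)(1.69)(T − 33.9)
322.056 (170.4 − T) = 628.173 (T − 33.9)
54878 − 322.056 T = 628.173 T − 21295
76173 = 950.229 T
T = 80.16 °C

T_f = 80.2 °C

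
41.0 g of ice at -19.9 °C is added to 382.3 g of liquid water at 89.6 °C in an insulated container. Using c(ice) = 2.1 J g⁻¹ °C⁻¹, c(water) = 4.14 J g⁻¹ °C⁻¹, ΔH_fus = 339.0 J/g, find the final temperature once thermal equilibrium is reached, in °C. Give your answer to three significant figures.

T_f = 72.0 °C

Heat to bring ice to 0 °C and melt it: q₁ = 41.0×2.1×19.9 + 41.0×339.0 = 15612 J
Heat the water can supply cooling to 0 °C: 382.3×4.14×89.6 = 141812 J > q₁, so all ice melts.
Energy balance: 382.3×4.14×(89.6 − T) = 15612 + 41.0×4.14×(T − 0)
1582.722(89.6 − T) = 15612 + 169.74 T
141812 − 15612 = 1752.462 T
T = 126200 / 1752.462 = 72.01 °C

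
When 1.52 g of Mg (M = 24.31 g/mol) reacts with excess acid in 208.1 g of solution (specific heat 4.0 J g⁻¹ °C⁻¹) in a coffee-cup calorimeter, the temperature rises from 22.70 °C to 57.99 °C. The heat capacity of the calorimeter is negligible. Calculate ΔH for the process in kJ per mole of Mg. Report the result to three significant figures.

|ΔT| = |57.99 − 22.70| = 35.29 °C
|q_surr| = (208.1 × 4.0) × 35.29 = 832.4 × 35.29 = 29380 J
n(Mg) = 1.52 / 24.31 = 0.06253 mol
Temperature rose, so q_rxn = −|q_surr| = -29.38 kJ
ΔH = q_rxn / n = -469.9 kJ/mol

ΔH = -470 kJ/mol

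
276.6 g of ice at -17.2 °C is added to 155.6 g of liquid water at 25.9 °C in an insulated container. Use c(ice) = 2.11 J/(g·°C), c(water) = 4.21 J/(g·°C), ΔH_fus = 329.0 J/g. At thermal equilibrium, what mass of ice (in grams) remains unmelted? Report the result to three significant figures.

m_ice remaining = 256 g

Heat to warm all ice to 0 °C: 276.6×2.11×17.2 = 10038 J
Heat released by water cooling to 0 °C: 155.6×4.21×25.9 = 16966 J
16966 J < 10038 + 276.6×329.0 = 101039.4 J, so not all ice melts; final T = 0 °C.
Heat left for melting: 16966 − 10038 = 6928 J
Mass melted = 6928 / 329.0 = 21.06 g
Ice remaining = 276.6 − 21.06 = 255.54 g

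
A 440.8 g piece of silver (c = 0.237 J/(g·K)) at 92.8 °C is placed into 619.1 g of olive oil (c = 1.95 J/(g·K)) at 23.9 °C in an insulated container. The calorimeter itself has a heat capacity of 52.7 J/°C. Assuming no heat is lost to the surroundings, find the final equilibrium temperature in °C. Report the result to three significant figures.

Heat lost by silver = heat gained by olive oil + calorimeter.
(440.8)(0.237)(92.8 − T) = [(619.1)(1.95) + 52.7](T − 23.9)
104.4696 (92.8 − T) = 1259.945 (T − 23.9)
9694.8 − 104.4696 T = 1259.945 T − 30113
39807.8 = 1364.4146 T
T = 29.18 °C

T_f = 29.2 °C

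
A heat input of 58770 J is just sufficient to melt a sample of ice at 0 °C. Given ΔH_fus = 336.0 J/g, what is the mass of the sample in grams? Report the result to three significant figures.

m = q / ΔH_fus = 58770 J / 336.0 J/g = 175 g

m = 175 g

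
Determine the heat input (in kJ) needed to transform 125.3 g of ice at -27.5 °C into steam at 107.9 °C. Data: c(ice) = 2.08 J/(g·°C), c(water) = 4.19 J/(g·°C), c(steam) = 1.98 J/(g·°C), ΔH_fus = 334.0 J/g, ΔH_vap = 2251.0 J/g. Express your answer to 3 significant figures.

q1 (heat ice -27.5→0.0 °C): 125.3 × 2.08 × 27.5 = 7167 J
q2 (melt at 0 °C): 125.3 × 334.0 = 41850 J
q3 (heat water 0.0→100.0 °C): 125.3 × 4.19 × 100.0 = 52501 J
q4 (vaporize at 100 °C): 125.3 × 2251.0 = 282050 J
q5 (heat steam 100.0→107.9 °C): 125.3 × 1.98 × 7.9 = 1960 J
Total: 7167 + 41850 + 52501 + 282050 + 1960 = 385528 J = 386 kJ

q = 386 kJ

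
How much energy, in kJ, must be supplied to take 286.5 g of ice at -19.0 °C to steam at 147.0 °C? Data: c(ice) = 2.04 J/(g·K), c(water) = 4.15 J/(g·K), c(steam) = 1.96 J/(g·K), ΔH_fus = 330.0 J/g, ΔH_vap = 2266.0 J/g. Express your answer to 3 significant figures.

q1 (heat ice -19.0→0.0 °C): 286.5 × 2.04 × 19.0 = 11105 J
q2 (melt at 0 °C): 286.5 × 330.0 = 94545 J
q3 (heat water 0.0→100.0 °C): 286.5 × 4.15 × 100.0 = 118898 J
q4 (vaporize at 100 °C): 286.5 × 2266.0 = 649209 J
q5 (heat steam 100.0→147.0 °C): 286.5 × 1.96 × 47.0 = 26392 J
Total: 11105 + 94545 + 118898 + 649209 + 26392 = 900149 J = 900 kJ

q = 900 kJ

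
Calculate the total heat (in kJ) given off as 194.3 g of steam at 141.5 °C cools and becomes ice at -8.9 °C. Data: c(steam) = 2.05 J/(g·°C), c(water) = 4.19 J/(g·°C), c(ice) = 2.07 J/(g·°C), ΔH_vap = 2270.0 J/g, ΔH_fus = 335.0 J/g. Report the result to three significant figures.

q1 (cool steam 141.5→100 °C): 194.3 × 2.05 × 41.5 = 16530 J
q2 (condense at 100 °C): 194.3 × 2270.0 = 441061 J
q3 (cool water 100→0 °C): 194.3 × 4.19 × 100.0 = 81412 J
q4 (freeze at 0 °C): 194.3 × 335.0 = 65091 J
q5 (cool ice 0→-8.9 °C): 194.3 × 2.07 × 8.9 = 3580 J
Total: 16530 + 441061 + 81412 + 65091 + 3580 = 607674 J = 608 kJ

q = 608 kJ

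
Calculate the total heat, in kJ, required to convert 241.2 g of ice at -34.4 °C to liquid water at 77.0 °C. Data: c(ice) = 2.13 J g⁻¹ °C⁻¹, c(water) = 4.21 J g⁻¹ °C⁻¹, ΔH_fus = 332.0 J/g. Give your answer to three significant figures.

q = 176 kJ

q1 (heat ice -34.4→0.0 °C): 241.2 × 2.13 × 34.4 = 17673 J
q2 (melt at 0 °C): 241.2 × 332.0 = 80078 J
q3 (heat water 0.0→77.0 °C): 241.2 × 4.21 × 77.0 = 78190 J
Total: 17673 + 80078 + 78190 = 175941 J = 176 kJ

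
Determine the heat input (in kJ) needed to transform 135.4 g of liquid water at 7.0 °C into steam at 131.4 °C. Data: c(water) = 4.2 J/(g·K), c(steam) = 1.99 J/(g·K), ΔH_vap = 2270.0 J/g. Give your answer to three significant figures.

q1 (heat water 7.0→100.0 °C): 135.4 × 4.2 × 93.0 = 52887 J
q2 (vaporize at 100 °C): 135.4 × 2270.0 = 307358 J
q3 (heat steam 100.0→131.4 °C): 135.4 × 1.99 × 31.4 = 8461 J
Total: 52887 + 307358 + 8461 = 368706 J = 369 kJ

q = 369 kJ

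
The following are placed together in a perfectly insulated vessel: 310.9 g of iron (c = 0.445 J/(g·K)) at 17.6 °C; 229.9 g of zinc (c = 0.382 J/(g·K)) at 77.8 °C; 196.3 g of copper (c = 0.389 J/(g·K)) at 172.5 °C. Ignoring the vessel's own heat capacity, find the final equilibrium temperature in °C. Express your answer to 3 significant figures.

T_f = 74.2 °C

Σ mᵢcᵢ(T − Tᵢ) = 0  ⇒  T = Σ mᵢcᵢTᵢ / Σ mᵢcᵢ
Σ mᵢcᵢ = 310.9×0.445 + 229.9×0.382 + 196.3×0.389 = 302.5330
Σ mᵢcᵢTᵢ = 138.3505×17.6 + 87.8218×77.8 + 76.3607×172.5 = 22440
T = 22440 / 302.5330 = 74.17 °C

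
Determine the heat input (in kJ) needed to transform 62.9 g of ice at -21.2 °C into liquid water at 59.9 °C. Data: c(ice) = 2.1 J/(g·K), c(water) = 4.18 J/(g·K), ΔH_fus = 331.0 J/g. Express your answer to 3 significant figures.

q = 39.4 kJ

q1 (heat ice -21.2→0.0 °C): 62.9 × 2.1 × 21.2 = 2800 J
q2 (melt at 0 °C): 62.9 × 331.0 = 20820 J
q3 (heat water 0.0→59.9 °C): 62.9 × 4.18 × 59.9 = 15749 J
Total: 2800 + 20820 + 15749 = 39369 J = 39.4 kJ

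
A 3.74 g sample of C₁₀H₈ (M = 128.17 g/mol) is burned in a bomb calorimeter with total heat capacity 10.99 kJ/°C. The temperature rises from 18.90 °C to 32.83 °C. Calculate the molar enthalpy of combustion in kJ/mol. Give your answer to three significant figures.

ΔT = 32.83 − 18.90 = 13.93 °C
q_cal = C_cal × ΔT = 10.99 × 13.93 = 153.0907 kJ
n = 3.74 / 128.17 = 0.02918 mol
q_rxn = −q_cal = -153.0907 kJ
ΔH = -153.0907 / 0.02918 = -5246 kJ/mol

ΔH = -5250 kJ/mol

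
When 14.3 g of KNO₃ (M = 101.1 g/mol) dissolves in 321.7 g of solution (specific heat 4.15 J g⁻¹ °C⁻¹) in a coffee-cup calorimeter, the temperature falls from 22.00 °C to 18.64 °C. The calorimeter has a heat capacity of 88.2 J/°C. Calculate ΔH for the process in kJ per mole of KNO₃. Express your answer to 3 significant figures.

|ΔT| = |18.64 − 22.00| = 3.36 °C
|q_surr| = (321.7 × 4.15 + 88.2) × 3.36 = 1423.255 × 3.36 = 4782 J
n(KNO₃) = 14.3 / 101.1 = 0.1414 mol
Temperature fell, so q_rxn = +|q_surr| = 4.782 kJ
ΔH = q_rxn / n = 33.82 kJ/mol

ΔH = 33.8 kJ/mol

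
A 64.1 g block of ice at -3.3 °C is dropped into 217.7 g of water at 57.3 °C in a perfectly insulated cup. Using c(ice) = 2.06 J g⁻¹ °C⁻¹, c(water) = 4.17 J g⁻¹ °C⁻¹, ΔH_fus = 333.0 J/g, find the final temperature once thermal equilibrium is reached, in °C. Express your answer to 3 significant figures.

Heat to bring ice to 0 °C and melt it: q₁ = 64.1×2.06×3.3 + 64.1×333.0 = 21781 J
Heat the water can supply cooling to 0 °C: 217.7×4.17×57.3 = 52017.5 J > q₁, so all ice melts.
Energy balance: 217.7×4.17×(57.3 − T) = 21781 + 64.1×4.17×(T − 0)
907.809(57.3 − T) = 21781 + 267.297 T
52017.5 − 21781 = 1175.106 T
T = 30236.5 / 1175.106 = 25.73 °C

T_f = 25.7 °C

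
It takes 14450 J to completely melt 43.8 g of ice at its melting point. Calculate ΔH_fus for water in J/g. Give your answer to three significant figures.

ΔH_fus = 330 J/g

ΔH_fus = q / m = 14450 / 43.8 = 330 J/g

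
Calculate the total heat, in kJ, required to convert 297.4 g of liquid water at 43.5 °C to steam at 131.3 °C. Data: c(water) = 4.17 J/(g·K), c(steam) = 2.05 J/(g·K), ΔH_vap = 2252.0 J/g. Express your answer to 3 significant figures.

q1 (heat water 43.5→100.0 °C): 297.4 × 4.17 × 56.5 = 70069 J
q2 (vaporize at 100 °C): 297.4 × 2252.0 = 669745 J
q3 (heat steam 100.0→131.3 °C): 297.4 × 2.05 × 31.3 = 19083 J
Total: 70069 + 669745 + 19083 = 758897 J = 759 kJ

q = 759 kJ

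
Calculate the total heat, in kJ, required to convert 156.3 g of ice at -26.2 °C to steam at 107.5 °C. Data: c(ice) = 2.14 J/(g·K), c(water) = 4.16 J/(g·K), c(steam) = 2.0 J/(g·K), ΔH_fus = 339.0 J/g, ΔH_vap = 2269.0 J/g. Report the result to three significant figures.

q1 (heat ice -26.2→0.0 °C): 156.3 × 2.14 × 26.2 = 8763 J
q2 (melt at 0 °C): 156.3 × 339.0 = 52986 J
q3 (heat water 0.0→100.0 °C): 156.3 × 4.16 × 100.0 = 65021 J
q4 (vaporize at 100 °C): 156.3 × 2269.0 = 354645 J
q5 (heat steam 100.0→107.5 °C): 156.3 × 2.0 × 7.5 = 2345 J
Total: 8763 + 52986 + 65021 + 354645 + 2345 = 483760 J = 484 kJ

q = 484 kJ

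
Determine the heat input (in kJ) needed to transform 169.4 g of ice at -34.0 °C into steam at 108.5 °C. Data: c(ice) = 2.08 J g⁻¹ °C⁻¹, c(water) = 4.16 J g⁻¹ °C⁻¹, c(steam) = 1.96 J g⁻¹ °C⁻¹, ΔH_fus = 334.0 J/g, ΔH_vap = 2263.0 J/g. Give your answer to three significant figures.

q1 (heat ice -34.0→0.0 °C): 169.4 × 2.08 × 34.0 = 11980 J
q2 (melt at 0 °C): 169.4 × 334.0 = 56580 J
q3 (heat water 0.0→100.0 °C): 169.4 × 4.16 × 100.0 = 70470 J
q4 (vaporize at 100 °C): 169.4 × 2263.0 = 383352 J
q5 (heat steam 100.0→108.5 °C): 169.4 × 1.96 × 8.5 = 2822 J
Total: 11980 + 56580 + 70470 + 383352 + 2822 = 525204 J = 525 kJ

q = 525 kJ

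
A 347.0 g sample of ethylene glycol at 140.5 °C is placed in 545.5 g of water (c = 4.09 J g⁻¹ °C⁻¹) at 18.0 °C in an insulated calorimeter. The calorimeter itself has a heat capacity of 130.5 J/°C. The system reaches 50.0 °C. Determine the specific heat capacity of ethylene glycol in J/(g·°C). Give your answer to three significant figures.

q_gained = (545.5 × 4.09 + 130.5) × (50.0 − 18.0) = 75570 J
q_lost = 347.0 × c × (140.5 − 50.0) = 31403.5 c
Set equal: c = 75570 / 31403.5 = 2.41 J/(g·°C)

c = 2.41 J/(g·°C)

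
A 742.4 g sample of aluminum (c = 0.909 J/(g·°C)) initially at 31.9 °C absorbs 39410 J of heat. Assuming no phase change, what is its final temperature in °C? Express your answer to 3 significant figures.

ΔT = q / (m c) = 39410 / (742.4 × 0.909) = 58.40 °C
T_f = 31.9 + 58.40 = 90.30 °C

T_f = 90.3 °C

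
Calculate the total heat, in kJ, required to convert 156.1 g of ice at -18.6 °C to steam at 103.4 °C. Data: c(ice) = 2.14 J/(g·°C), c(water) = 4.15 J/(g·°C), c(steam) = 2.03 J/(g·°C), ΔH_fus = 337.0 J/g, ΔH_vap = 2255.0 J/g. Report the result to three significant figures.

q = 477 kJ

q1 (heat ice -18.6→0.0 °C): 156.1 × 2.14 × 18.6 = 6213 J
q2 (melt at 0 °C): 156.1 × 337.0 = 52606 J
q3 (heat water 0.0→100.0 °C): 156.1 × 4.15 × 100.0 = 64782 J
q4 (vaporize at 100 °C): 156.1 × 2255.0 = 352006 J
q5 (heat steam 100.0→103.4 °C): 156.1 × 2.03 × 3.4 = 1077 J
Total: 6213 + 52606 + 64782 + 352006 + 1077 = 476684 J = 477 kJ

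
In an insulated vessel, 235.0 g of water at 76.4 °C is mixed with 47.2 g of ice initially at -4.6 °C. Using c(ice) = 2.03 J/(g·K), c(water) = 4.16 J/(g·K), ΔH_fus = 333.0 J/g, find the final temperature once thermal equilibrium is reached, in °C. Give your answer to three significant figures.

T_f = 49.9 °C

Heat to bring ice to 0 °C and melt it: q₁ = 47.2×2.03×4.6 + 47.2×333.0 = 16158 J
Heat the water can supply cooling to 0 °C: 235.0×4.16×76.4 = 74688.6 J > q₁, so all ice melts.
Energy balance: 235.0×4.16×(76.4 − T) = 16158 + 47.2×4.16×(T − 0)
977.6(76.4 − T) = 16158 + 196.352 T
74688.6 − 16158 = 1173.952 T
T = 58530.6 / 1173.952 = 49.86 °C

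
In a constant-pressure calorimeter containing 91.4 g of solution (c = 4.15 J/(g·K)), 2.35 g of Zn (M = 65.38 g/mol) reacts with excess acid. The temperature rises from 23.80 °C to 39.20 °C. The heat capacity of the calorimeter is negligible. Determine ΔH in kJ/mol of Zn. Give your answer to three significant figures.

ΔH = -163 kJ/mol

|ΔT| = |39.20 − 23.80| = 15.40 °C
|q_surr| = (91.4 × 4.15) × 15.40 = 379.31 × 15.40 = 5841 J
n(Zn) = 2.35 / 65.38 = 0.03594 mol
Temperature rose, so q_rxn = −|q_surr| = -5.841 kJ
ΔH = q_rxn / n = -162.5 kJ/mol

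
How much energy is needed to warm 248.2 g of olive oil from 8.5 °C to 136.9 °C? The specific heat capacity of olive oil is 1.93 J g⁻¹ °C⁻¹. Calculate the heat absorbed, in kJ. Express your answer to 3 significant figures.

q = m c ΔT = 248.2 × 1.93 × (136.9 − 8.5)
q = 248.2 × 1.93 × 128.4 = 61510 J = 61.5 kJ

q = 61.5 kJ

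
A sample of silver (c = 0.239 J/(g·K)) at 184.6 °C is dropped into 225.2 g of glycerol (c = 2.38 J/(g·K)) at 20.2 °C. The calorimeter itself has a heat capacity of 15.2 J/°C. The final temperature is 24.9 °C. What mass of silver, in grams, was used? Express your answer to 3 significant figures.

m = 67.9 g

q_gained = (225.2 × 2.38 + 15.2) × (24.9 − 20.2) = 2591 J
q_lost = m × 0.239 × (184.6 − 24.9) = 38.1683 m
m = 2591 / 38.1683 = 67.9 g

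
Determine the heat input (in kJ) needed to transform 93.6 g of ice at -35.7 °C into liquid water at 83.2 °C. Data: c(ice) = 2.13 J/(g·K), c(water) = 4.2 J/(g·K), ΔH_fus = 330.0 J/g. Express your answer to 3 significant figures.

q1 (heat ice -35.7→0.0 °C): 93.6 × 2.13 × 35.7 = 7117 J
q2 (melt at 0 °C): 93.6 × 330.0 = 30888 J
q3 (heat water 0.0→83.2 °C): 93.6 × 4.2 × 83.2 = 32708 J
Total: 7117 + 30888 + 32708 = 70713 J = 70.7 kJ

q = 70.7 kJ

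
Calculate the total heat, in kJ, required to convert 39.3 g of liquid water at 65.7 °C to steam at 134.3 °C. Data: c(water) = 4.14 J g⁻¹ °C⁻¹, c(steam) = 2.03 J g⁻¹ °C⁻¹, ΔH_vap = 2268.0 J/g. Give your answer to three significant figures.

q1 (heat water 65.7→100.0 °C): 39.3 × 4.14 × 34.3 = 5581 J
q2 (vaporize at 100 °C): 39.3 × 2268.0 = 89132 J
q3 (heat steam 100.0→134.3 °C): 39.3 × 2.03 × 34.3 = 2736 J
Total: 5581 + 89132 + 2736 = 97449 J = 97.4 kJ

q = 97.4 kJ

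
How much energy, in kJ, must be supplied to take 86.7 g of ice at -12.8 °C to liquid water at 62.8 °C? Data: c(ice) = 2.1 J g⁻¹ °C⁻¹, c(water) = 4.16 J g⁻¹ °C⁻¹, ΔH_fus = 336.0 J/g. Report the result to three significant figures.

q = 54.1 kJ

q1 (heat ice -12.8→0.0 °C): 86.7 × 2.1 × 12.8 = 2330 J
q2 (melt at 0 °C): 86.7 × 336.0 = 29131 J
q3 (heat water 0.0→62.8 °C): 86.7 × 4.16 × 62.8 = 22650 J
Total: 2330 + 29131 + 22650 = 54111 J = 54.1 kJ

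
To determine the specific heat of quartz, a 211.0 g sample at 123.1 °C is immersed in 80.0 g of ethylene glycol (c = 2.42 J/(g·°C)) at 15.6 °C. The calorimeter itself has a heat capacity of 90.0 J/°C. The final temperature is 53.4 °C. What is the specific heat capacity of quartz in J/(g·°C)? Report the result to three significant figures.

q_gained = (80.0 × 2.42 + 90.0) × (53.4 − 15.6) = 10720 J
q_lost = 211.0 × c × (123.1 − 53.4) = 14706.7 c
Set equal: c = 10720 / 14706.7 = 0.729 J/(g·°C)

c = 0.729 J/(g·°C)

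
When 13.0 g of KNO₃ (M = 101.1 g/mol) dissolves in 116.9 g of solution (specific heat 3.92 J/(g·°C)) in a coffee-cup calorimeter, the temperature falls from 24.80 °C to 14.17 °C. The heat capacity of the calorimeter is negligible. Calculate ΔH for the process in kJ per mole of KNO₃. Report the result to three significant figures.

ΔH = 37.9 kJ/mol

|ΔT| = |14.17 − 24.80| = 10.63 °C
|q_surr| = (116.9 × 3.92) × 10.63 = 458.248 × 10.63 = 4871 J
n(KNO₃) = 13.0 / 101.1 = 0.1286 mol
Temperature fell, so q_rxn = +|q_surr| = 4.871 kJ
ΔH = q_rxn / n = 37.88 kJ/mol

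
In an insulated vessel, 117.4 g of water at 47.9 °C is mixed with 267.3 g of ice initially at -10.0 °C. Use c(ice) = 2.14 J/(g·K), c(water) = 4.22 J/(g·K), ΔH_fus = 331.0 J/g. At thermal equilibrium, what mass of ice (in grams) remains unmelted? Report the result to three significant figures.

m_ice remaining = 213 g

Heat to warm all ice to 0 °C: 267.3×2.14×10.0 = 5720.2 J
Heat released by water cooling to 0 °C: 117.4×4.22×47.9 = 23731 J
23731 J < 5720.2 + 267.3×331.0 = 94196.5 J, so not all ice melts; final T = 0 °C.
Heat left for melting: 23731 − 5720.2 = 18010.8 J
Mass melted = 18010.8 / 331.0 = 54.41 g
Ice remaining = 267.3 − 54.41 = 212.89 g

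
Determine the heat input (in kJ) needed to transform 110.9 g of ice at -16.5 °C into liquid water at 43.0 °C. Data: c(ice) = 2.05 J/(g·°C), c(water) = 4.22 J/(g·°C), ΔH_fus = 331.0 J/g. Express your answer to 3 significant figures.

q = 60.6 kJ

q1 (heat ice -16.5→0.0 °C): 110.9 × 2.05 × 16.5 = 3751 J
q2 (melt at 0 °C): 110.9 × 331.0 = 36708 J
q3 (heat water 0.0→43.0 °C): 110.9 × 4.22 × 43.0 = 20124 J
Total: 3751 + 36708 + 20124 = 60583 J = 60.6 kJ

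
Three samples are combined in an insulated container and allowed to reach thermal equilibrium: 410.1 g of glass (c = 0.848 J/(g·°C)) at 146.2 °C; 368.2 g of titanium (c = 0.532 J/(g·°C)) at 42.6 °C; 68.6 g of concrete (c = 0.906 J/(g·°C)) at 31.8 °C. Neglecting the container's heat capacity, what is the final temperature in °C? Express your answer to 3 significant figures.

Σ mᵢcᵢ(T − Tᵢ) = 0  ⇒  T = Σ mᵢcᵢTᵢ / Σ mᵢcᵢ
Σ mᵢcᵢ = 410.1×0.848 + 368.2×0.532 + 68.6×0.906 = 605.7988
Σ mᵢcᵢTᵢ = 347.7648×146.2 + 195.8824×42.6 + 62.1516×31.8 = 61164
T = 61164 / 605.7988 = 101.0 °C

T_f = 101 °C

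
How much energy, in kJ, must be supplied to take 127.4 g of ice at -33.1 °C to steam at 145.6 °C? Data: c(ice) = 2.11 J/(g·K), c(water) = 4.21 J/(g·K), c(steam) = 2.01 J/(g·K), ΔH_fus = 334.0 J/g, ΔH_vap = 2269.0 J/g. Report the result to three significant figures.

q = 406 kJ

q1 (heat ice -33.1→0.0 °C): 127.4 × 2.11 × 33.1 = 8898 J
q2 (melt at 0 °C): 127.4 × 334.0 = 42552 J
q3 (heat water 0.0→100.0 °C): 127.4 × 4.21 × 100.0 = 53635 J
q4 (vaporize at 100 °C): 127.4 × 2269.0 = 289071 J
q5 (heat steam 100.0→145.6 °C): 127.4 × 2.01 × 45.6 = 11677 J
Total: 8898 + 42552 + 53635 + 289071 + 11677 = 405833 J = 406 kJ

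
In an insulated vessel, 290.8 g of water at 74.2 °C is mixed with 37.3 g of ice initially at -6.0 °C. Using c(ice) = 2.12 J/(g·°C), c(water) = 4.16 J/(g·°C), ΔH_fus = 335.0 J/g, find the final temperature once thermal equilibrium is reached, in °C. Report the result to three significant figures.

Heat to bring ice to 0 °C and melt it: q₁ = 37.3×2.12×6.0 + 37.3×335.0 = 12970 J
Heat the water can supply cooling to 0 °C: 290.8×4.16×74.2 = 89761.8 J > q₁, so all ice melts.
Energy balance: 290.8×4.16×(74.2 − T) = 12970 + 37.3×4.16×(T − 0)
1209.728(74.2 − T) = 12970 + 155.168 T
89761.8 − 12970 = 1364.896 T
T = 76791.8 / 1364.896 = 56.26 °C

T_f = 56.3 °C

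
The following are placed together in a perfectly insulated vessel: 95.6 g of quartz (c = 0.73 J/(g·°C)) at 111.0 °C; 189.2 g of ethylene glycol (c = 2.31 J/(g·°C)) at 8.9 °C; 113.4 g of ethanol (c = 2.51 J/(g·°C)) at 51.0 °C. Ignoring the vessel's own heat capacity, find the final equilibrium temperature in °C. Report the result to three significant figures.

T_f = 33.0 °C

Σ mᵢcᵢ(T − Tᵢ) = 0  ⇒  T = Σ mᵢcᵢTᵢ / Σ mᵢcᵢ
Σ mᵢcᵢ = 95.6×0.73 + 189.2×2.31 + 113.4×2.51 = 791.474
Σ mᵢcᵢTᵢ = 69.788×111.0 + 437.052×8.9 + 284.634×51.0 = 26153
T = 26153 / 791.474 = 33.04 °C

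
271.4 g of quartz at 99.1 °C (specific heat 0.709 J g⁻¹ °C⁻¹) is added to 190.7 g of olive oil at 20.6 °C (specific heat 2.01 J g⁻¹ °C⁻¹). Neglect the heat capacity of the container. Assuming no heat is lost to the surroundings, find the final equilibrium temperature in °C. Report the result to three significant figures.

Heat lost by quartz = heat gained by olive oil.
(271.4)(0.709)(99.1 − T) = (190.7)(2.01)(T − 20.6)
192.4226 (99.1 − T) = 383.307 (T − 20.6)
19069 − 192.4226 T = 383.307 T − 7896.1
26965.1 = 575.7296 T
T = 46.84 °C

T_f = 46.8 °C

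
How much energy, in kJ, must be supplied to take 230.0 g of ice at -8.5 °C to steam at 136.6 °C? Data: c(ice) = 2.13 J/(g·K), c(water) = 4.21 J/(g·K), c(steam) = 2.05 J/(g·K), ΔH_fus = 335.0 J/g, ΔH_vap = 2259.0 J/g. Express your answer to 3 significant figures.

q = 715 kJ

q1 (heat ice -8.5→0.0 °C): 230.0 × 2.13 × 8.5 = 4164 J
q2 (melt at 0 °C): 230.0 × 335.0 = 77050 J
q3 (heat water 0.0→100.0 °C): 230.0 × 4.21 × 100.0 = 96830 J
q4 (vaporize at 100 °C): 230.0 × 2259.0 = 519570 J
q5 (heat steam 100.0→136.6 °C): 230.0 × 2.05 × 36.6 = 17257 J
Total: 4164 + 77050 + 96830 + 519570 + 17257 = 714871 J = 715 kJ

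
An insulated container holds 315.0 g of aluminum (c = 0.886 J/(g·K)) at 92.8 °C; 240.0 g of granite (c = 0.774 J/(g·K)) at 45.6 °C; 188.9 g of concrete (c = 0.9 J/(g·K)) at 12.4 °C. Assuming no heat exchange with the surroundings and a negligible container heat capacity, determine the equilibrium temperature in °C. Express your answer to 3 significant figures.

Σ mᵢcᵢ(T − Tᵢ) = 0  ⇒  T = Σ mᵢcᵢTᵢ / Σ mᵢcᵢ
Σ mᵢcᵢ = 315.0×0.886 + 240.0×0.774 + 188.9×0.9 = 634.86
Σ mᵢcᵢTᵢ = 279.09×92.8 + 185.76×45.6 + 170.01×12.4 = 36478
T = 36478 / 634.86 = 57.46 °C

T_f = 57.5 °C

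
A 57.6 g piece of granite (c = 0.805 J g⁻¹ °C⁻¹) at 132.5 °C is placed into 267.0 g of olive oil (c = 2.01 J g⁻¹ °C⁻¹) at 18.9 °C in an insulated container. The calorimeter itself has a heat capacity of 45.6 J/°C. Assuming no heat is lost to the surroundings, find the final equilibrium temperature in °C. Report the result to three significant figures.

T_f = 27.3 °C

Heat lost by granite = heat gained by olive oil + calorimeter.
(57.6)(0.805)(132.5 − T) = [(267.0)(2.01) + 45.6](T − 18.9)
46.368 (132.5 − T) = 582.27 (T − 18.9)
6143.8 − 46.368 T = 582.27 T − 11005
17148.8 = 628.638 T
T = 27.28 °C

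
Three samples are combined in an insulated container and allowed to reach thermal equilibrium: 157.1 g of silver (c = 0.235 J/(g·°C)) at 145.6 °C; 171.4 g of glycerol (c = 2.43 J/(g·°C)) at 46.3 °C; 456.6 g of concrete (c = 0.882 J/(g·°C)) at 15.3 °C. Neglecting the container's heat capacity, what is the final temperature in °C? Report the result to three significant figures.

T_f = 36.0 °C

Σ mᵢcᵢ(T − Tᵢ) = 0  ⇒  T = Σ mᵢcᵢTᵢ / Σ mᵢcᵢ
Σ mᵢcᵢ = 157.1×0.235 + 171.4×2.43 + 456.6×0.882 = 856.1417
Σ mᵢcᵢTᵢ = 36.9185×145.6 + 416.502×46.3 + 402.7212×15.3 = 30821
T = 30821 / 856.1417 = 36.00 °C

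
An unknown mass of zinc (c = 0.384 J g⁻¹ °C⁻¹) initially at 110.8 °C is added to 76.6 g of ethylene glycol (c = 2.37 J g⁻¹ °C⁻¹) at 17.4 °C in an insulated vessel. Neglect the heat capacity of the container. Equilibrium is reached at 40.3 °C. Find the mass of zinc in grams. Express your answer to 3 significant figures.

m = 154 g

q_gained = (76.6 × 2.37) × (40.3 − 17.4) = 4157 J
q_lost = m × 0.384 × (110.8 − 40.3) = 27.072 m
m = 4157 / 27.072 = 154 g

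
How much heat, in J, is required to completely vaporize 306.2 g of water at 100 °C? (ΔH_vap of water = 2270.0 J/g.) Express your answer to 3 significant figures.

q = m × ΔH_vap = 306.2 × 2270.0 = 695100 J

q = 695000 J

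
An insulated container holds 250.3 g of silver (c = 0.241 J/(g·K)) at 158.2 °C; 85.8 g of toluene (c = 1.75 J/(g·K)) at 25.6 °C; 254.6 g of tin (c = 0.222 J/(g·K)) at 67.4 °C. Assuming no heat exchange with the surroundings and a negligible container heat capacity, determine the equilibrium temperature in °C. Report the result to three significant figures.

T_f = 64.4 °C

Σ mᵢcᵢ(T − Tᵢ) = 0  ⇒  T = Σ mᵢcᵢTᵢ / Σ mᵢcᵢ
Σ mᵢcᵢ = 250.3×0.241 + 85.8×1.75 + 254.6×0.222 = 266.9935
Σ mᵢcᵢTᵢ = 60.3223×158.2 + 150.15×25.6 + 56.5212×67.4 = 17196
T = 17196 / 266.9935 = 64.41 °C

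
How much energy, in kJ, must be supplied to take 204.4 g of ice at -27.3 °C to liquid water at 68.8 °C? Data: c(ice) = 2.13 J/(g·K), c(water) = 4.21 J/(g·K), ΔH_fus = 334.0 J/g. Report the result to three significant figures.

q1 (heat ice -27.3→0.0 °C): 204.4 × 2.13 × 27.3 = 11886 J
q2 (melt at 0 °C): 204.4 × 334.0 = 68270 J
q3 (heat water 0.0→68.8 °C): 204.4 × 4.21 × 68.8 = 59204 J
Total: 11886 + 68270 + 59204 = 139360 J = 139 kJ

q = 139 kJ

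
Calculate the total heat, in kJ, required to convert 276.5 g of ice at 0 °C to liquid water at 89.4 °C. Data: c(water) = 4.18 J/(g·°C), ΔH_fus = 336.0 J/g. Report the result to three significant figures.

q = 196 kJ

q1 (melt at 0 °C): 276.5 × 336.0 = 92904 J
q2 (heat water 0.0→89.4 °C): 276.5 × 4.18 × 89.4 = 103326 J
Total: 92904 + 103326 = 196230 J = 196 kJ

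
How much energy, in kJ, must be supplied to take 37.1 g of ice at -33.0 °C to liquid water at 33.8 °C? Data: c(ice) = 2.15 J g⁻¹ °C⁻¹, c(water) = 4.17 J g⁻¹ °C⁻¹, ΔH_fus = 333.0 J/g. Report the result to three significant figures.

q = 20.2 kJ

q1 (heat ice -33.0→0.0 °C): 37.1 × 2.15 × 33.0 = 2632 J
q2 (melt at 0 °C): 37.1 × 333.0 = 12354 J
q3 (heat water 0.0→33.8 °C): 37.1 × 4.17 × 33.8 = 5229 J
Total: 2632 + 12354 + 5229 = 20215 J = 20.2 kJ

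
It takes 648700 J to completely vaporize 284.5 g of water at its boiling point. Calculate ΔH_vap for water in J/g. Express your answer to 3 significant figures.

ΔH_vap = 2280 J/g

ΔH_vap = q / m = 648700 / 284.5 = 2280 J/g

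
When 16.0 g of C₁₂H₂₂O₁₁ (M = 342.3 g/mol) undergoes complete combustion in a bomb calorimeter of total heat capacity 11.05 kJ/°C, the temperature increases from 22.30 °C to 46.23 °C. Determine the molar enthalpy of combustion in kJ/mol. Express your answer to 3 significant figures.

ΔT = 46.23 − 22.30 = 23.93 °C
q_cal = C_cal × ΔT = 11.05 × 23.93 = 264.4265 kJ
n = 16.0 / 342.3 = 0.04674 mol
q_rxn = −q_cal = -264.4265 kJ
ΔH = -264.4265 / 0.04674 = -5657 kJ/mol

ΔH = -5660 kJ/mol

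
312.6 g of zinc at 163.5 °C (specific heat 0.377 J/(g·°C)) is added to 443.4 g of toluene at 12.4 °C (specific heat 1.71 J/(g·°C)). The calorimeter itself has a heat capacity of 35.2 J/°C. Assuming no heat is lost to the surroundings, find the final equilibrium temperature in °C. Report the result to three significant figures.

Heat lost by zinc = heat gained by toluene + calorimeter.
(312.6)(0.377)(163.5 − T) = [(443.4)(1.71) + 35.2](T − 12.4)
117.8502 (163.5 − T) = 793.414 (T − 12.4)
19269 − 117.8502 T = 793.414 T − 9838.3
29107.3 = 911.2642 T
T = 31.94 °C

T_f = 31.9 °C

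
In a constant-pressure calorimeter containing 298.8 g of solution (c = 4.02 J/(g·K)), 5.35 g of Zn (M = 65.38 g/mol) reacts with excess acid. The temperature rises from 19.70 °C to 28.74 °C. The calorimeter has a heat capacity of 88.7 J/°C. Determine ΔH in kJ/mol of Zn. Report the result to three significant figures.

|ΔT| = |28.74 − 19.70| = 9.04 °C
|q_surr| = (298.8 × 4.02 + 88.7) × 9.04 = 1289.876 × 9.04 = 11660 J
n(Zn) = 5.35 / 65.38 = 0.08183 mol
Temperature rose, so q_rxn = −|q_surr| = -11.66 kJ
ΔH = q_rxn / n = -142.49 kJ/mol

ΔH = -142 kJ/mol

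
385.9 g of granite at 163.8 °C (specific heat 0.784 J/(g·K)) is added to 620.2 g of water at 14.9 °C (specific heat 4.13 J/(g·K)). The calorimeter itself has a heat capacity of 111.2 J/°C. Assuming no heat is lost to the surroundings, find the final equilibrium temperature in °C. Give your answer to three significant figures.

T_f = 30.0 °C

Heat lost by granite = heat gained by water + calorimeter.
(385.9)(0.784)(163.8 − T) = [(620.2)(4.13) + 111.2](T − 14.9)
302.5456 (163.8 − T) = 2672.626 (T − 14.9)
49557 − 302.5456 T = 2672.626 T − 39822
89379 = 2975.1716 T
T = 30.04 °C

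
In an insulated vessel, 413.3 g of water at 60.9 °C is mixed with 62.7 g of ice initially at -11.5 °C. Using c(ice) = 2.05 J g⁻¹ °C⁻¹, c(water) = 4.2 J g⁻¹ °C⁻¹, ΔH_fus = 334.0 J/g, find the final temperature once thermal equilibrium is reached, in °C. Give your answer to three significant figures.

Heat to bring ice to 0 °C and melt it: q₁ = 62.7×2.05×11.5 + 62.7×334.0 = 22420 J
Heat the water can supply cooling to 0 °C: 413.3×4.2×60.9 = 105714 J > q₁, so all ice melts.
Energy balance: 413.3×4.2×(60.9 − T) = 22420 + 62.7×4.2×(T − 0)
1735.86(60.9 − T) = 22420 + 263.34 T
105714 − 22420 = 1999.20 T
T = 83294 / 1999.20 = 41.66 °C

T_f = 41.7 °C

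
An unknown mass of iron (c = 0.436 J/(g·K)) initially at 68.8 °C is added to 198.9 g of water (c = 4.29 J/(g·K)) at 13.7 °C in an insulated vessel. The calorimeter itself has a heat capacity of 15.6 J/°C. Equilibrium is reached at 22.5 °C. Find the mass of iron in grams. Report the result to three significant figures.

q_gained = (198.9 × 4.29 + 15.6) × (22.5 − 13.7) = 7646 J
q_lost = m × 0.436 × (68.8 − 22.5) = 20.1868 m
m = 7646 / 20.1868 = 379 g

m = 379 g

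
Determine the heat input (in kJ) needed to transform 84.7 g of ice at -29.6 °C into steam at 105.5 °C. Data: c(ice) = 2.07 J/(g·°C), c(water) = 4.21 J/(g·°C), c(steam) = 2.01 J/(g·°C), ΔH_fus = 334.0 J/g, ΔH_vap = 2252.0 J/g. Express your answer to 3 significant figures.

q1 (heat ice -29.6→0.0 °C): 84.7 × 2.07 × 29.6 = 5190 J
q2 (melt at 0 °C): 84.7 × 334.0 = 28290 J
q3 (heat water 0.0→100.0 °C): 84.7 × 4.21 × 100.0 = 35659 J
q4 (vaporize at 100 °C): 84.7 × 2252.0 = 190744 J
q5 (heat steam 100.0→105.5 °C): 84.7 × 2.01 × 5.5 = 936 J
Total: 5190 + 28290 + 35659 + 190744 + 936 = 260819 J = 261 kJ

q = 261 kJ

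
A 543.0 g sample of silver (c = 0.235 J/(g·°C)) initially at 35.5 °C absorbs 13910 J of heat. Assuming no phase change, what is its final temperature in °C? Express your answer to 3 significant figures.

T_f = 145 °C

ΔT = q / (m c) = 13910 / (543.0 × 0.235) = 109.0 °C
T_f = 35.5 + 109.0 = 144.5 °C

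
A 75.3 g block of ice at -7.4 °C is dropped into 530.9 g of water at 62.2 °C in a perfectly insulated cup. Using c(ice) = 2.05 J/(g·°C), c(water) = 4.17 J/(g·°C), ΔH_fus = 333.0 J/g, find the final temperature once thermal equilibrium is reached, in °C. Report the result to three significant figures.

Heat to bring ice to 0 °C and melt it: q₁ = 75.3×2.05×7.4 + 75.3×333.0 = 26217 J
Heat the water can supply cooling to 0 °C: 530.9×4.17×62.2 = 137702 J > q₁, so all ice melts.
Energy balance: 530.9×4.17×(62.2 − T) = 26217 + 75.3×4.17×(T − 0)
2213.853(62.2 − T) = 26217 + 314.001 T
137702 − 26217 = 2527.854 T
T = 111485 / 2527.854 = 44.10 °C

T_f = 44.1 °C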